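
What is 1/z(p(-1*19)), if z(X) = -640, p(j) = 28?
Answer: -1/640 ≈ -0.0015625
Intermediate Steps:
1/z(p(-1*19)) = 1/(-640) = -1/640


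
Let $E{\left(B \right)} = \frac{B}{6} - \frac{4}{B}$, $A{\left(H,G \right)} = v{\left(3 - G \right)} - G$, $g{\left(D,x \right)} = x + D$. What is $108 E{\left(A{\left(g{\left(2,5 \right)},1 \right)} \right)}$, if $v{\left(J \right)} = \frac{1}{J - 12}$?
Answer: $\frac{20511}{55} \approx 372.93$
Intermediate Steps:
$g{\left(D,x \right)} = D + x$
$v{\left(J \right)} = \frac{1}{-12 + J}$ ($v{\left(J \right)} = \frac{1}{J - 12} = \frac{1}{-12 + J}$)
$A{\left(H,G \right)} = \frac{1}{-9 - G} - G$ ($A{\left(H,G \right)} = \frac{1}{-12 - \left(-3 + G\right)} - G = \frac{1}{-9 - G} - G$)
$E{\left(B \right)} = - \frac{4}{B} + \frac{B}{6}$ ($E{\left(B \right)} = B \frac{1}{6} - \frac{4}{B} = \frac{B}{6} - \frac{4}{B} = - \frac{4}{B} + \frac{B}{6}$)
$108 E{\left(A{\left(g{\left(2,5 \right)},1 \right)} \right)} = 108 \left(- \frac{4}{\frac{1}{9 + 1} \left(-1 - 1 \left(9 + 1\right)\right)} + \frac{\frac{1}{9 + 1} \left(-1 - 1 \left(9 + 1\right)\right)}{6}\right) = 108 \left(- \frac{4}{\frac{1}{10} \left(-1 - 1 \cdot 10\right)} + \frac{\frac{1}{10} \left(-1 - 1 \cdot 10\right)}{6}\right) = 108 \left(- \frac{4}{\frac{1}{10} \left(-1 - 10\right)} + \frac{\frac{1}{10} \left(-1 - 10\right)}{6}\right) = 108 \left(- \frac{4}{\frac{1}{10} \left(-11\right)} + \frac{\frac{1}{10} \left(-11\right)}{6}\right) = 108 \left(- \frac{4}{- \frac{11}{10}} + \frac{1}{6} \left(- \frac{11}{10}\right)\right) = 108 \left(\left(-4\right) \left(- \frac{10}{11}\right) - \frac{11}{60}\right) = 108 \left(\frac{40}{11} - \frac{11}{60}\right) = 108 \cdot \frac{2279}{660} = \frac{20511}{55}$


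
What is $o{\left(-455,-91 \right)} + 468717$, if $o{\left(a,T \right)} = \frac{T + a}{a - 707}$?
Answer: $\frac{38903550}{83} \approx 4.6872 \cdot 10^{5}$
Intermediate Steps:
$o{\left(a,T \right)} = \frac{T + a}{-707 + a}$
$o{\left(-455,-91 \right)} + 468717 = \frac{-91 - 455}{-707 - 455} + 468717 = \frac{1}{-1162} \left(-546\right) + 468717 = \left(- \frac{1}{1162}\right) \left(-546\right) + 468717 = \frac{39}{83} + 468717 = \frac{38903550}{83}$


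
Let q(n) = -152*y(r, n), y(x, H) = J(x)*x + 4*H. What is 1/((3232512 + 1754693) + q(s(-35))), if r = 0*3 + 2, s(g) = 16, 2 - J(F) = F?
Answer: 1/4977477 ≈ 2.0091e-7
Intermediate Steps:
J(F) = 2 - F
r = 2 (r = 0 + 2 = 2)
y(x, H) = 4*H + x*(2 - x) (y(x, H) = (2 - x)*x + 4*H = x*(2 - x) + 4*H = 4*H + x*(2 - x))
q(n) = -608*n (q(n) = -152*(4*n - 1*2*(-2 + 2)) = -152*(4*n - 1*2*0) = -152*(4*n + 0) = -608*n)
1/((3232512 + 1754693) + q(s(-35))) = 1/((3232512 + 1754693) - 608*16) = 1/(4987205 - 9728) = 1/4977477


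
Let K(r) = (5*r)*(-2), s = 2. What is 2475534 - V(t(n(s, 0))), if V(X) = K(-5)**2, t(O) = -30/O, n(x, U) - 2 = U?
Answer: 2473034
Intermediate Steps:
K(r) = -10*r
n(x, U) = 2 + U
V(X) = 2500 (V(X) = (-10*(-5))**2 = 50**2 = 2500)
2475534 - V(t(n(s, 0))) = 2475534 - 1*2500 = 2475534 - 2500 = 2473034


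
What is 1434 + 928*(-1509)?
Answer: -1398918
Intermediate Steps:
1434 + 928*(-1509) = 1434 - 1400352 = -1398918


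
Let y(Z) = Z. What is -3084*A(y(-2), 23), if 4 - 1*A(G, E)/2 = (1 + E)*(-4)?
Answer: -616800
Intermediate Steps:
A(G, E) = 16 + 8*E (A(G, E) = 8 - 2*(1 + E)*(-4) = 8 - 2*(-4 - 4*E) = 8 + (8 + 8*E) = 16 + 8*E)
-3084*A(y(-2), 23) = -3084*(16 + 8*23) = -3084*(16 + 184) = -3084*200 = -616800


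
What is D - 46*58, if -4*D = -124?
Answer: -2637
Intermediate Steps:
D = 31 (D = -1/4*(-124) = 31)
D - 46*58 = 31 - 46*58 = 31 - 2668 = -2637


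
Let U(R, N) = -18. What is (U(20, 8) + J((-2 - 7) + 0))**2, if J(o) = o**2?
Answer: 3969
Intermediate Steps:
(U(20, 8) + J((-2 - 7) + 0))**2 = (-18 + ((-2 - 7) + 0)**2)**2 = (-18 + (-9 + 0)**2)**2 = (-18 + (-9)**2)**2 = (-18 + 81)**2 = 63**2 = 3969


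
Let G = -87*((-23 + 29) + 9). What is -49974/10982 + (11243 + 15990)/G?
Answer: -182144438/7165755 ≈ -25.419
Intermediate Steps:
G = -1305 (G = -87*(6 + 9) = -87*15 = -1305)
-49974/10982 + (11243 + 15990)/G = -49974/10982 + (11243 + 15990)/(-1305) = -49974*1/10982 + 27233*(-1/1305) = -24987/5491 - 27233/1305 = -182144438/7165755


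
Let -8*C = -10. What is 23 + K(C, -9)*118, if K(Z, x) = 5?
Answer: 613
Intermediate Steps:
C = 5/4 (C = -1/8*(-10) = 5/4 ≈ 1.2500)
23 + K(C, -9)*118 = 23 + 5*118 = 23 + 590 = 613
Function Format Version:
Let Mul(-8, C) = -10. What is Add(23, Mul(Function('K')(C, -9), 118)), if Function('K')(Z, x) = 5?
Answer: 613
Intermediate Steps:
C = Rational(5, 4) (C = Mul(Rational(-1, 8), -10) = Rational(5, 4) ≈ 1.2500)
Add(23, Mul(Function('K')(C, -9), 118)) = Add(23, Mul(5, 118)) = Add(23, 590) = 613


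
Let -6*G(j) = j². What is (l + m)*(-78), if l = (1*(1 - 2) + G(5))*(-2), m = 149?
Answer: -12428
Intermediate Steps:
G(j) = -j²/6
l = 31/3 (l = (1*(1 - 2) - ⅙*5²)*(-2) = (1*(-1) - ⅙*25)*(-2) = (-1 - 25/6)*(-2) = -31/6*(-2) = 31/3 ≈ 10.333)
(l + m)*(-78) = (31/3 + 149)*(-78) = (478/3)*(-78) = -12428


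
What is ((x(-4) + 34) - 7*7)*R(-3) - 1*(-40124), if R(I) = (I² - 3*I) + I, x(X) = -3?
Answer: 39854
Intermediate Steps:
R(I) = I² - 2*I
((x(-4) + 34) - 7*7)*R(-3) - 1*(-40124) = ((-3 + 34) - 7*7)*(-3*(-2 - 3)) - 1*(-40124) = (31 - 49)*(-3*(-5)) + 40124 = -18*15 + 40124 = -270 + 40124 = 39854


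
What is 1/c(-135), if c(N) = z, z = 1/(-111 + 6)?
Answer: -105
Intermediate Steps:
z = -1/105 (z = 1/(-105) = -1/105 ≈ -0.0095238)
c(N) = -1/105
1/c(-135) = 1/(-1/105) = -105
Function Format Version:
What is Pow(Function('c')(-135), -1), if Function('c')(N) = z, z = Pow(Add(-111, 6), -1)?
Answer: -105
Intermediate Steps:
z = Rational(-1, 105) (z = Pow(-105, -1) = Rational(-1, 105) ≈ -0.0095238)
Function('c')(N) = Rational(-1, 105)
Pow(Function('c')(-135), -1) = Pow(Rational(-1, 105), -1) = -105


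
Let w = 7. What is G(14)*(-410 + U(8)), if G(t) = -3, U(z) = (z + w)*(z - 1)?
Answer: 915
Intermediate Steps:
U(z) = (-1 + z)*(7 + z) (U(z) = (z + 7)*(z - 1) = (7 + z)*(-1 + z) = (-1 + z)*(7 + z))
G(14)*(-410 + U(8)) = -3*(-410 + (-7 + 8² + 6*8)) = -3*(-410 + (-7 + 64 + 48)) = -3*(-410 + 105) = -3*(-305) = 915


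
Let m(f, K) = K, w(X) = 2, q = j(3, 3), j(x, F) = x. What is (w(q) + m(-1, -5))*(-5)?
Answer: 15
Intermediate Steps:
q = 3
(w(q) + m(-1, -5))*(-5) = (2 - 5)*(-5) = -3*(-5) = 15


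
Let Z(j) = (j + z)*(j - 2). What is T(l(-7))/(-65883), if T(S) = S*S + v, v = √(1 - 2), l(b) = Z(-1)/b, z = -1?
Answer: -12/1076089 - I/65883 ≈ -1.1151e-5 - 1.5178e-5*I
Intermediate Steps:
Z(j) = (-1 + j)*(-2 + j) (Z(j) = (j - 1)*(j - 2) = (-1 + j)*(-2 + j))
l(b) = 6/b (l(b) = (2 + (-1)² - 3*(-1))/b = (2 + 1 + 3)/b = 6/b)
v = I (v = √(-1) = I ≈ 1.0*I)
T(S) = I + S² (T(S) = S*S + I = S² + I = I + S²)
T(l(-7))/(-65883) = (I + (6/(-7))²)/(-65883) = (I + (6*(-⅐))²)*(-1/65883) = (I + (-6/7)²)*(-1/65883) = (I + 36/49)*(-1/65883) = (36/49 + I)*(-1/65883) = -12/1076089 - I/65883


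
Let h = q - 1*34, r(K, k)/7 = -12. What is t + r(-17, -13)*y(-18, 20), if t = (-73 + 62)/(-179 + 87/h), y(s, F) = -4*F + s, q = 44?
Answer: 14019206/1703 ≈ 8232.1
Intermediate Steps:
r(K, k) = -84 (r(K, k) = 7*(-12) = -84)
y(s, F) = s - 4*F
h = 10 (h = 44 - 1*34 = 44 - 34 = 10)
t = 110/1703 (t = (-73 + 62)/(-179 + 87/10) = -11/(-179 + 87*(⅒)) = -11/(-179 + 87/10) = -11/(-1703/10) = -11*(-10/1703) = 110/1703 ≈ 0.064592)
t + r(-17, -13)*y(-18, 20) = 110/1703 - 84*(-18 - 4*20) = 110/1703 - 84*(-18 - 80) = 110/1703 - 84*(-98) = 110/1703 + 8232 = 14019206/1703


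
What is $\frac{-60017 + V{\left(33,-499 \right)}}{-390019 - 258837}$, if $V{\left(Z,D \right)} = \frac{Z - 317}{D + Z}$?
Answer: $\frac{13983819}{151183448} \approx 0.092496$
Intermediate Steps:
$V{\left(Z,D \right)} = \frac{-317 + Z}{D + Z}$
$\frac{-60017 + V{\left(33,-499 \right)}}{-390019 - 258837} = \frac{-60017 + \frac{-317 + 33}{-499 + 33}}{-390019 - 258837} = \frac{-60017 + \frac{1}{-466} \left(-284\right)}{-648856} = \left(-60017 - - \frac{142}{233}\right) \left(- \frac{1}{648856}\right) = \left(-60017 + \frac{142}{233}\right) \left(- \frac{1}{648856}\right) = \left(- \frac{13983819}{233}\right) \left(- \frac{1}{648856}\right) = \frac{13983819}{151183448}$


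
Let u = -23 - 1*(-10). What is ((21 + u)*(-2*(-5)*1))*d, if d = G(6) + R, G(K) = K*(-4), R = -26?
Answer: -4000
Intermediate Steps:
u = -13 (u = -23 + 10 = -13)
G(K) = -4*K
d = -50 (d = -4*6 - 26 = -24 - 26 = -50)
((21 + u)*(-2*(-5)*1))*d = ((21 - 13)*(-2*(-5)*1))*(-50) = (8*(10*1))*(-50) = (8*10)*(-50) = 80*(-50) = -4000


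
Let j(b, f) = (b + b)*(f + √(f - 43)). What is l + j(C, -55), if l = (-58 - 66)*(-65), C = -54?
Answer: 14000 - 756*I*√2 ≈ 14000.0 - 1069.1*I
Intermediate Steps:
j(b, f) = 2*b*(f + √(-43 + f)) (j(b, f) = (2*b)*(f + √(-43 + f)) = 2*b*(f + √(-43 + f)))
l = 8060 (l = -124*(-65) = 8060)
l + j(C, -55) = 8060 + 2*(-54)*(-55 + √(-43 - 55)) = 8060 + 2*(-54)*(-55 + √(-98)) = 8060 + 2*(-54)*(-55 + 7*I*√2) = 8060 + (5940 - 756*I*√2) = 14000 - 756*I*√2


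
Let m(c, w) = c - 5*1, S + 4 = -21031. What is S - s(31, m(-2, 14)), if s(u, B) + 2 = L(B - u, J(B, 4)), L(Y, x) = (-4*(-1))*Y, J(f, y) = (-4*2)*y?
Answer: -20881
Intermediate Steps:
S = -21035 (S = -4 - 21031 = -21035)
J(f, y) = -8*y
m(c, w) = -5 + c (m(c, w) = c - 5 = -5 + c)
L(Y, x) = 4*Y
s(u, B) = -2 - 4*u + 4*B (s(u, B) = -2 + 4*(B - u) = -2 + (-4*u + 4*B) = -2 - 4*u + 4*B)
S - s(31, m(-2, 14)) = -21035 - (-2 - 4*31 + 4*(-5 - 2)) = -21035 - (-2 - 124 + 4*(-7)) = -21035 - (-2 - 124 - 28) = -21035 - 1*(-154) = -21035 + 154 = -20881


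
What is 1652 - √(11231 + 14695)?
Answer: 1652 - √25926 ≈ 1491.0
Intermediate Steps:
1652 - √(11231 + 14695) = 1652 - √25926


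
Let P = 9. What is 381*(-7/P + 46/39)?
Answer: 5969/39 ≈ 153.05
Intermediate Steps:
381*(-7/P + 46/39) = 381*(-7/9 + 46/39) = 381*(47/117) = 5969/39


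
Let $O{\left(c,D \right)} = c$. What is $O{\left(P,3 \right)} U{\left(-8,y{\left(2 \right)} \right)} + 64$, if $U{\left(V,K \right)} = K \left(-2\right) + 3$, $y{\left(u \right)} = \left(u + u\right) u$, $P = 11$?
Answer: $-79$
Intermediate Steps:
$y{\left(u \right)} = 2 u^{2}$ ($y{\left(u \right)} = 2 u u = 2 u^{2}$)
$U{\left(V,K \right)} = 3 - 2 K$ ($U{\left(V,K \right)} = - 2 K + 3 = 3 - 2 K$)
$O{\left(P,3 \right)} U{\left(-8,y{\left(2 \right)} \right)} + 64 = 11 \left(3 - 2 \cdot 2 \cdot 2^{2}\right) + 64 = 11 \left(3 - 2 \cdot 2 \cdot 4\right) + 64 = 11 \left(3 - 16\right) + 64 = 11 \left(-13\right) + 64 = -143 + 64 = -79$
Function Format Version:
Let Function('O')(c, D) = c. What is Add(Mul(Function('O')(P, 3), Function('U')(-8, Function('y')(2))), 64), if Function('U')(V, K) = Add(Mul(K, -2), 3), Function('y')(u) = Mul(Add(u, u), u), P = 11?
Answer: -79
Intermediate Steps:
Function('y')(u) = Mul(2, Pow(u, 2)) (Function('y')(u) = Mul(Mul(2, u), u) = Mul(2, Pow(u, 2)))
Function('U')(V, K) = Add(3, Mul(-2, K)) (Function('U')(V, K) = Add(Mul(-2, K), 3) = Add(3, Mul(-2, K)))
Add(Mul(Function('O')(P, 3), Function('U')(-8, Function('y')(2))), 64) = Add(Mul(11, Add(3, Mul(-2, Mul(2, Pow(2, 2))))), 64) = Add(Mul(11, Add(3, Mul(-2, Mul(2, 4)))), 64) = Add(Mul(11, Add(3, Mul(-2, 8))), 64) = Add(Mul(11, Add(3, -16)), 64) = Add(Mul(11, -13), 64) = Add(-143, 64) = -79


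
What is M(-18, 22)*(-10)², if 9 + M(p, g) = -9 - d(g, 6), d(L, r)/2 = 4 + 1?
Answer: -2800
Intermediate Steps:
d(L, r) = 10 (d(L, r) = 2*(4 + 1) = 2*5 = 10)
M(p, g) = -28 (M(p, g) = -9 + (-9 - 1*10) = -9 + (-9 - 10) = -9 - 19 = -28)
M(-18, 22)*(-10)² = -28*(-10)² = -28*100 = -2800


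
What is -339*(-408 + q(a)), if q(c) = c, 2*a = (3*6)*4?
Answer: 126108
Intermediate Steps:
a = 36 (a = ((3*6)*4)/2 = (18*4)/2 = (½)*72 = 36)
-339*(-408 + q(a)) = -339*(-408 + 36) = -339*(-372) = 126108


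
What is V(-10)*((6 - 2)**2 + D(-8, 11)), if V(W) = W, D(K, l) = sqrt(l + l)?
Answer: -160 - 10*sqrt(22) ≈ -206.90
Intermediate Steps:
D(K, l) = sqrt(2)*sqrt(l) (D(K, l) = sqrt(2*l) = sqrt(2)*sqrt(l))
V(-10)*((6 - 2)**2 + D(-8, 11)) = -10*((6 - 2)**2 + sqrt(2)*sqrt(11)) = -10*(4**2 + sqrt(22)) = -10*(16 + sqrt(22)) = -160 - 10*sqrt(22)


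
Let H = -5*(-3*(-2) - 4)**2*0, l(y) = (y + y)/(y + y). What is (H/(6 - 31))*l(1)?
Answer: 0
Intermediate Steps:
l(y) = 1 (l(y) = (2*y)/((2*y)) = (2*y)*(1/(2*y)) = 1)
H = 0 (H = -5*(6 - 4)**2*0 = -5*2**2*0 = -5*4*0 = -20*0 = 0)
(H/(6 - 31))*l(1) = (0/(6 - 31))*1 = (0/(-25))*1 = (0*(-1/25))*1 = 0*1 = 0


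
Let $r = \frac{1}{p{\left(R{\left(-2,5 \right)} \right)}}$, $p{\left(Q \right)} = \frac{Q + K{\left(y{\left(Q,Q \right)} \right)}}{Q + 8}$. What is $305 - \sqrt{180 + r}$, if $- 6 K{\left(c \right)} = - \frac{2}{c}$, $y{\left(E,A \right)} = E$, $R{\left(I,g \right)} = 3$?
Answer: $305 - \frac{3 \sqrt{3997}}{14} \approx 291.45$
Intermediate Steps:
$K{\left(c \right)} = \frac{1}{3 c}$ ($K{\left(c \right)} = - \frac{\left(-2\right) \frac{1}{c}}{6} = \frac{1}{3 c}$)
$p{\left(Q \right)} = \frac{Q + \frac{1}{3 Q}}{8 + Q}$ ($p{\left(Q \right)} = \frac{Q + \frac{1}{3 Q}}{Q + 8} = \frac{Q + \frac{1}{3 Q}}{8 + Q}$)
$r = \frac{99}{28}$ ($r = \frac{1}{\frac{1}{3} \frac{1}{8 + 3} \left(\frac{1}{3} + 3^{2}\right)} = \frac{1}{\frac{1}{3} \cdot \frac{1}{11} \left(\frac{1}{3} + 9\right)} = \frac{1}{\frac{1}{3} \cdot \frac{1}{11} \cdot \frac{28}{3}} = \frac{1}{\frac{28}{99}} = \frac{99}{28} \approx 3.5357$)
$305 - \sqrt{180 + r} = 305 - \sqrt{180 + \frac{99}{28}} = 305 - \sqrt{\frac{5139}{28}} = 305 - \frac{3 \sqrt{3997}}{14}$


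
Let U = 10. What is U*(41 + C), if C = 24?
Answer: 650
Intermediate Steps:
U*(41 + C) = 10*(41 + 24) = 10*65 = 650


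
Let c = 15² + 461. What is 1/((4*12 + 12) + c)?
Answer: 1/746 ≈ 0.0013405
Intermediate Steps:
c = 686 (c = 225 + 461 = 686)
1/((4*12 + 12) + c) = 1/((4*12 + 12) + 686) = 1/((48 + 12) + 686) = 1/(60 + 686) = 1/746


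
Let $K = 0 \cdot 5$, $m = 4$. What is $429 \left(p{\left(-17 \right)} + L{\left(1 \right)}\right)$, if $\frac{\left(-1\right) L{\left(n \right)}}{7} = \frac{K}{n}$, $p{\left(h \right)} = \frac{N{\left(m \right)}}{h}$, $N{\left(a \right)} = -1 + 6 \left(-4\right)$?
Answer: $\frac{10725}{17} \approx 630.88$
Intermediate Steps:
$N{\left(a \right)} = -25$ ($N{\left(a \right)} = -1 - 24 = -25$)
$K = 0$
$p{\left(h \right)} = - \frac{25}{h}$
$L{\left(n \right)} = 0$ ($L{\left(n \right)} = - 7 \frac{0}{n} = \left(-7\right) 0 = 0$)
$429 \left(p{\left(-17 \right)} + L{\left(1 \right)}\right) = 429 \left(- \frac{25}{-17} + 0\right) = 429 \left(\left(-25\right) \left(- \frac{1}{17}\right) + 0\right) = 429 \left(\frac{25}{17} + 0\right) = 429 \cdot \frac{25}{17} = \frac{10725}{17}$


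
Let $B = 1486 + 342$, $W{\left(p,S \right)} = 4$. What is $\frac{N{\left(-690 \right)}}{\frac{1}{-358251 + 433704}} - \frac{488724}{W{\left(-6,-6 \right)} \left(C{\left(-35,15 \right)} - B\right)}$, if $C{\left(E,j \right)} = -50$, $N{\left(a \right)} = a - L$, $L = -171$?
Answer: $- \frac{24514186255}{626} \approx -3.916 \cdot 10^{7}$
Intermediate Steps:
$B = 1828$
$N{\left(a \right)} = 171 + a$ ($N{\left(a \right)} = a - -171 = a + 171 = 171 + a$)
$\frac{N{\left(-690 \right)}}{\frac{1}{-358251 + 433704}} - \frac{488724}{W{\left(-6,-6 \right)} \left(C{\left(-35,15 \right)} - B\right)} = \frac{171 - 690}{\frac{1}{-358251 + 433704}} - \frac{488724}{4 \left(-50 - 1828\right)} = - \frac{519}{\frac{1}{75453}} - \frac{488724}{4 \left(-50 - 1828\right)} = - 519 \frac{1}{\frac{1}{75453}} - \frac{488724}{4 \left(-1878\right)} = \left(-519\right) 75453 - \frac{488724}{-7512} = -39160107 - - \frac{40727}{626} = -39160107 + \frac{40727}{626} = - \frac{24514186255}{626}$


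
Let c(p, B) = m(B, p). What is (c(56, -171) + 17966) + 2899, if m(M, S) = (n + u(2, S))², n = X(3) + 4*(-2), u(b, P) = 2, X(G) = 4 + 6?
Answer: 20881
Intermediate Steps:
X(G) = 10
n = 2 (n = 10 + 4*(-2) = 10 - 8 = 2)
m(M, S) = 16 (m(M, S) = (2 + 2)² = 4² = 16)
c(p, B) = 16
(c(56, -171) + 17966) + 2899 = (16 + 17966) + 2899 = 17982 + 2899 = 20881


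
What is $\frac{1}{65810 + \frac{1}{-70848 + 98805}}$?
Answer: $\frac{27957}{1839850171} \approx 1.5195 \cdot 10^{-5}$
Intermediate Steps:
$\frac{1}{65810 + \frac{1}{-70848 + 98805}} = \frac{1}{65810 + \frac{1}{27957}} = \frac{1}{\frac{1839850171}{27957}} = \frac{27957}{1839850171}$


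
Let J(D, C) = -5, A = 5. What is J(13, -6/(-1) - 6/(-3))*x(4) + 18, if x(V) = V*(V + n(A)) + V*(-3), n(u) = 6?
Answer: -122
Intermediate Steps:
x(V) = -3*V + V*(6 + V) (x(V) = V*(V + 6) + V*(-3) = V*(6 + V) - 3*V = -3*V + V*(6 + V))
J(13, -6/(-1) - 6/(-3))*x(4) + 18 = -20*(3 + 4) + 18 = -20*7 + 18 = -5*28 + 18 = -140 + 18 = -122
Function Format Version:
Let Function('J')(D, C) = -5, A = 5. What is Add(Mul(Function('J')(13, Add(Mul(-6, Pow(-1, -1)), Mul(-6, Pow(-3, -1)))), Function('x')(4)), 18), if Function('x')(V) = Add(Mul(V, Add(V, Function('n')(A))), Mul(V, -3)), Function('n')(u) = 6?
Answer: -122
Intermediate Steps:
Function('x')(V) = Add(Mul(-3, V), Mul(V, Add(6, V))) (Function('x')(V) = Add(Mul(V, Add(V, 6)), Mul(V, -3)) = Add(Mul(V, Add(6, V)), Mul(-3, V)) = Add(Mul(-3, V), Mul(V, Add(6, V))))
Add(Mul(Function('J')(13, Add(Mul(-6, Pow(-1, -1)), Mul(-6, Pow(-3, -1)))), Function('x')(4)), 18) = Add(Mul(-5, Mul(4, Add(3, 4))), 18) = Add(Mul(-5, Mul(4, 7)), 18) = Add(Mul(-5, 28), 18) = Add(-140, 18) = -122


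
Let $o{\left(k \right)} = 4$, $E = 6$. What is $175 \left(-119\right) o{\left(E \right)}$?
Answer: $-83300$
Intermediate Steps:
$175 \left(-119\right) o{\left(E \right)} = 175 \left(-119\right) 4 = \left(-20825\right) 4 = -83300$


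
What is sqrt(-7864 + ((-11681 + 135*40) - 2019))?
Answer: 6*I*sqrt(449) ≈ 127.14*I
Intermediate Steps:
sqrt(-7864 + ((-11681 + 135*40) - 2019)) = sqrt(-7864 + ((-11681 + 5400) - 2019)) = sqrt(-7864 + (-6281 - 2019)) = sqrt(-7864 - 8300) = sqrt(-16164) = 6*I*sqrt(449)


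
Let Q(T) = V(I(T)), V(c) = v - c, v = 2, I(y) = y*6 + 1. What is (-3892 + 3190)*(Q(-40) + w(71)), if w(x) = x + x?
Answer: -268866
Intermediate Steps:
I(y) = 1 + 6*y (I(y) = 6*y + 1 = 1 + 6*y)
w(x) = 2*x
V(c) = 2 - c
Q(T) = 1 - 6*T (Q(T) = 2 - (1 + 6*T) = 2 + (-1 - 6*T) = 1 - 6*T)
(-3892 + 3190)*(Q(-40) + w(71)) = (-3892 + 3190)*((1 - 6*(-40)) + 2*71) = -702*((1 + 240) + 142) = -702*(241 + 142) = -702*383 = -268866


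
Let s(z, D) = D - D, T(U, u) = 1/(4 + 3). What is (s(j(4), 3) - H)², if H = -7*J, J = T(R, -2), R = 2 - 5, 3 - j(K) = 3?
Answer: 1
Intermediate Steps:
j(K) = 0 (j(K) = 3 - 1*3 = 3 - 3 = 0)
R = -3
T(U, u) = ⅐ (T(U, u) = 1/7 = ⅐)
J = ⅐ ≈ 0.14286
s(z, D) = 0
H = -1 (H = -7*⅐ = -1)
(s(j(4), 3) - H)² = (0 - 1*(-1))² = (0 + 1)² = 1² = 1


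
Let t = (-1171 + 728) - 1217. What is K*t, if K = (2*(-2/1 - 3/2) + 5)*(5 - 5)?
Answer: 0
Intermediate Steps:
t = -1660 (t = -443 - 1217 = -1660)
K = 0 (K = (2*(-2*1 - 3*1/2) + 5)*0 = (2*(-2 - 3/2) + 5)*0 = (2*(-7/2) + 5)*0 = (-7 + 5)*0 = -2*0 = 0)
K*t = 0*(-1660) = 0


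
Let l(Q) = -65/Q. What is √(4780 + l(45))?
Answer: √43007/3 ≈ 69.127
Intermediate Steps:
√(4780 + l(45)) = √(4780 - 65/45) = √(4780 - 65*1/45) = √(4780 - 13/9) = √(43007/9) = √43007/3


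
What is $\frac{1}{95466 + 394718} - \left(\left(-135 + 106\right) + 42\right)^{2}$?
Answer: $- \frac{82841095}{490184} \approx -169.0$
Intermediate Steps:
$\frac{1}{95466 + 394718} - \left(\left(-135 + 106\right) + 42\right)^{2} = \frac{1}{490184} - \left(-29 + 42\right)^{2} = \frac{1}{490184} - 13^{2} = \frac{1}{490184} - 169 = - \frac{82841095}{490184}$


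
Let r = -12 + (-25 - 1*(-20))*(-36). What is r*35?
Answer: 5880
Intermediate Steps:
r = 168 (r = -12 + (-25 + 20)*(-36) = -12 - 5*(-36) = -12 + 180 = 168)
r*35 = 168*35 = 5880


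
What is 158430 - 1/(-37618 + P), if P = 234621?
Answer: 31211185289/197003 ≈ 1.5843e+5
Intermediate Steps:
158430 - 1/(-37618 + P) = 158430 - 1/(-37618 + 234621) = 158430 - 1/197003 = 31211185289/197003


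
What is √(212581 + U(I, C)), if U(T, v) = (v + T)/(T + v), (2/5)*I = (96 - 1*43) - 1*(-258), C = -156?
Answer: √212582 ≈ 461.07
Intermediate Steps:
I = 1555/2 (I = 5*((96 - 1*43) - 1*(-258))/2 = 5*((96 - 43) + 258)/2 = 5*(53 + 258)/2 = (5/2)*311 = 1555/2 ≈ 777.50)
U(T, v) = 1 (U(T, v) = (T + v)/(T + v) = 1)
√(212581 + U(I, C)) = √(212581 + 1) = √212582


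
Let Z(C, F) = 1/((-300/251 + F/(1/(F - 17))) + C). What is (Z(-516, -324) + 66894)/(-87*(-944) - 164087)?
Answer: -1846385979443/2262205107612 ≈ -0.81619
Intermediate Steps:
Z(C, F) = 1/(-300/251 + C + F*(-17 + F)) (Z(C, F) = 1/((-300*1/251 + F/(1/(-17 + F))) + C) = 1/((-300/251 + F*(-17 + F)) + C) = 1/(-300/251 + C + F*(-17 + F)))
(Z(-516, -324) + 66894)/(-87*(-944) - 164087) = (251/(-300 - 4267*(-324) + 251*(-516) + 251*(-324)²) + 66894)/(-87*(-944) - 164087) = (251/(-300 + 1382508 - 129516 + 251*104976) + 66894)/(82128 - 164087) = (251/(-300 + 1382508 - 129516 + 26348976) + 66894)/(-81959) = (251/27601668 + 66894)*(-1/81959) = (1846385979443/27601668)*(-1/81959) = -1846385979443/2262205107612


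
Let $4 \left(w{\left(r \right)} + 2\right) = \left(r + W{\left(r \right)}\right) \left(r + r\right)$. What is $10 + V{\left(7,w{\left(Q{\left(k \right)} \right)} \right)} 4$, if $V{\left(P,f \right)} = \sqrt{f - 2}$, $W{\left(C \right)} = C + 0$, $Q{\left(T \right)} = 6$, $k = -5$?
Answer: $10 + 16 \sqrt{2} \approx 32.627$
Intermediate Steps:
$W{\left(C \right)} = C$
$w{\left(r \right)} = -2 + r^{2}$ ($w{\left(r \right)} = -2 + \frac{\left(r + r\right) \left(r + r\right)}{4} = -2 + \frac{2 r 2 r}{4} = -2 + \frac{4 r^{2}}{4} = -2 + r^{2}$)
$V{\left(P,f \right)} = \sqrt{-2 + f}$
$10 + V{\left(7,w{\left(Q{\left(k \right)} \right)} \right)} 4 = 10 + \sqrt{-2 - \left(2 - 6^{2}\right)} 4 = 10 + \sqrt{-2 + \left(-2 + 36\right)} 4 = 10 + \sqrt{-2 + 34} \cdot 4 = 10 + \sqrt{32} \cdot 4 = 10 + 4 \sqrt{2} \cdot 4 = 10 + 16 \sqrt{2}$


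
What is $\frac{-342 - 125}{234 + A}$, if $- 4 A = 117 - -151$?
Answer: $- \frac{467}{167} \approx -2.7964$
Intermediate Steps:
$A = -67$ ($A = - \frac{117 - -151}{4} = - \frac{117 + 151}{4} = \left(- \frac{1}{4}\right) 268 = -67$)
$\frac{-342 - 125}{234 + A} = \frac{-342 - 125}{234 - 67} = - \frac{467}{167}$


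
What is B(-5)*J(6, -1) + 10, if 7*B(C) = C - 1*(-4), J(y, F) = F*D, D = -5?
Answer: 65/7 ≈ 9.2857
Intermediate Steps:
J(y, F) = -5*F (J(y, F) = F*(-5) = -5*F)
B(C) = 4/7 + C/7 (B(C) = (C - 1*(-4))/7 = (C + 4)/7 = (4 + C)/7 = 4/7 + C/7)
B(-5)*J(6, -1) + 10 = (4/7 + (⅐)*(-5))*(-5*(-1)) + 10 = (4/7 - 5/7)*5 + 10 = -⅐*5 + 10 = -5/7 + 10 = 65/7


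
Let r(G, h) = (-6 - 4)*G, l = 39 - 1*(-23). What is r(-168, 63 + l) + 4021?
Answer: 5701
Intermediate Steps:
l = 62 (l = 39 + 23 = 62)
r(G, h) = -10*G
r(-168, 63 + l) + 4021 = -10*(-168) + 4021 = 1680 + 4021 = 5701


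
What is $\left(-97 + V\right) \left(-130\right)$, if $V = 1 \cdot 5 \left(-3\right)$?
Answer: $14560$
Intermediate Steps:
$V = -15$ ($V = 5 \left(-3\right) = -15$)
$\left(-97 + V\right) \left(-130\right) = \left(-97 - 15\right) \left(-130\right) = \left(-112\right) \left(-130\right) = 14560$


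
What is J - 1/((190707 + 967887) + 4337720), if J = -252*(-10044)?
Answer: 13911654409631/5496314 ≈ 2.5311e+6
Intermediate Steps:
J = 2531088
J - 1/((190707 + 967887) + 4337720) = 2531088 - 1/((190707 + 967887) + 4337720) = 2531088 - 1/(1158594 + 4337720) = 2531088 - 1/5496314 = 13911654409631/5496314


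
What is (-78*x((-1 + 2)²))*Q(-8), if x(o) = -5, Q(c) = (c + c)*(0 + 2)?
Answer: -12480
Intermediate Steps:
Q(c) = 4*c (Q(c) = (2*c)*2 = 4*c)
(-78*x((-1 + 2)²))*Q(-8) = (-78*(-5))*(4*(-8)) = 390*(-32) = -12480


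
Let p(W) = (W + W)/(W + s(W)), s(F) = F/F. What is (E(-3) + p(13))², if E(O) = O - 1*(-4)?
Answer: 400/49 ≈ 8.1633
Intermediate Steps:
s(F) = 1
p(W) = 2*W/(1 + W) (p(W) = (W + W)/(W + 1) = (2*W)/(1 + W) = 2*W/(1 + W))
E(O) = 4 + O (E(O) = O + 4 = 4 + O)
(E(-3) + p(13))² = ((4 - 3) + 2*13/(1 + 13))² = (1 + 2*13/14)² = (1 + 2*13*(1/14))² = (1 + 13/7)² = (20/7)² = 400/49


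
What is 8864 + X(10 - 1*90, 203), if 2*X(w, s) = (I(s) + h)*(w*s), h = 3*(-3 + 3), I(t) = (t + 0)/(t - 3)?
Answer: 3111/5 ≈ 622.20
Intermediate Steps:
I(t) = t/(-3 + t)
h = 0 (h = 3*0 = 0)
X(w, s) = w*s**2/(2*(-3 + s)) (X(w, s) = ((s/(-3 + s) + 0)*(w*s))/2 = ((s/(-3 + s))*(s*w))/2 = (w*s**2/(-3 + s))/2 = w*s**2/(2*(-3 + s)))
8864 + X(10 - 1*90, 203) = 8864 + (1/2)*(10 - 1*90)*203**2/(-3 + 203) = 8864 + (1/2)*(10 - 90)*41209/200 = 8864 + (1/2)*(-80)*41209*(1/200) = 8864 - 41209/5 = 3111/5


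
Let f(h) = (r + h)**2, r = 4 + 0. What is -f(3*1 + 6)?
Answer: -169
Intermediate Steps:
r = 4
f(h) = (4 + h)**2
-f(3*1 + 6) = -(4 + (3*1 + 6))**2 = -(4 + (3 + 6))**2 = -(4 + 9)**2 = -1*13**2 = -1*169 = -169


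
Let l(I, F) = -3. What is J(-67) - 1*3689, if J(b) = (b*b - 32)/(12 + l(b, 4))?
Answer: -28744/9 ≈ -3193.8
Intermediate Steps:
J(b) = -32/9 + b**2/9 (J(b) = (b*b - 32)/(12 - 3) = (b**2 - 32)/9 = (-32 + b**2)*(1/9) = -32/9 + b**2/9)
J(-67) - 1*3689 = (-32/9 + (1/9)*(-67)**2) - 1*3689 = (-32/9 + (1/9)*4489) - 3689 = (-32/9 + 4489/9) - 3689 = 4457/9 - 3689 = -28744/9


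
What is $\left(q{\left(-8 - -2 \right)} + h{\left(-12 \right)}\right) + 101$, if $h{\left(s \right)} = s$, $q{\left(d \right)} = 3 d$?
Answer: $71$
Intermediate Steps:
$\left(q{\left(-8 - -2 \right)} + h{\left(-12 \right)}\right) + 101 = \left(3 \left(-8 - -2\right) - 12\right) + 101 = \left(3 \left(-8 + 2\right) - 12\right) + 101 = \left(3 \left(-6\right) - 12\right) + 101 = \left(-18 - 12\right) + 101 = -30 + 101 = 71$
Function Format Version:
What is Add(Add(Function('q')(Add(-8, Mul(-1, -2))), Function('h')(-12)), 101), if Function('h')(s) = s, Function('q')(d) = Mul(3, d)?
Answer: 71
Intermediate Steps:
Add(Add(Function('q')(Add(-8, Mul(-1, -2))), Function('h')(-12)), 101) = Add(Add(Mul(3, Add(-8, Mul(-1, -2))), -12), 101) = Add(Add(Mul(3, Add(-8, 2)), -12), 101) = Add(Add(Mul(3, -6), -12), 101) = Add(Add(-18, -12), 101) = Add(-30, 101) = 71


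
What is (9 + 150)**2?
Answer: 25281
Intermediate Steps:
(9 + 150)**2 = 159**2 = 25281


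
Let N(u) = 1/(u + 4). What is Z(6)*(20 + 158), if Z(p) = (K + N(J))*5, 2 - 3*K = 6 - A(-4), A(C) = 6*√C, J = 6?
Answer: -3293/3 + 3560*I ≈ -1097.7 + 3560.0*I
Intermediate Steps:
N(u) = 1/(4 + u)
K = -4/3 + 4*I (K = ⅔ - (6 - 6*√(-4))/3 = ⅔ - (6 - 6*2*I)/3 = ⅔ - (6 - 12*I)/3 = ⅔ + (-2 + 4*I) = -4/3 + 4*I ≈ -1.3333 + 4.0*I)
Z(p) = -37/6 + 20*I (Z(p) = ((-4/3 + 4*I) + 1/(4 + 6))*5 = ((-4/3 + 4*I) + 1/10)*5 = ((-4/3 + 4*I) + ⅒)*5 = (-37/30 + 4*I)*5 = -37/6 + 20*I)
Z(6)*(20 + 158) = (-37/6 + 20*I)*(20 + 158) = (-37/6 + 20*I)*178 = -3293/3 + 3560*I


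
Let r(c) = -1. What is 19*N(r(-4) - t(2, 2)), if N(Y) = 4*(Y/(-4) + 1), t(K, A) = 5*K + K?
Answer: 323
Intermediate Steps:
t(K, A) = 6*K
N(Y) = 4 - Y (N(Y) = 4*(Y*(-¼) + 1) = 4*(-Y/4 + 1) = 4*(1 - Y/4) = 4 - Y)
19*N(r(-4) - t(2, 2)) = 19*(4 - (-1 - 6*2)) = 19*(4 - (-1 - 1*12)) = 19*(4 - (-1 - 12)) = 19*(4 - 1*(-13)) = 19*(4 + 13) = 19*17 = 323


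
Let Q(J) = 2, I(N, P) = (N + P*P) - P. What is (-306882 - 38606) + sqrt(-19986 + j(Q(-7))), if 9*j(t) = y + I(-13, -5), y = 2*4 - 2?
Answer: -345488 + I*sqrt(179851)/3 ≈ -3.4549e+5 + 141.36*I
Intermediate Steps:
y = 6 (y = 8 - 2 = 6)
I(N, P) = N + P**2 - P (I(N, P) = (N + P**2) - P = N + P**2 - P)
j(t) = 23/9 (j(t) = (6 + (-13 + (-5)**2 - 1*(-5)))/9 = (6 + (-13 + 25 + 5))/9 = (6 + 17)/9 = (1/9)*23 = 23/9)
(-306882 - 38606) + sqrt(-19986 + j(Q(-7))) = (-306882 - 38606) + sqrt(-19986 + 23/9) = -345488 + sqrt(-179851/9) = -345488 + I*sqrt(179851)/3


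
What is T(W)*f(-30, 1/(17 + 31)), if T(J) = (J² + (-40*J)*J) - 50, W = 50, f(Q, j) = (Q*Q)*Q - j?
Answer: 63212448775/24 ≈ 2.6339e+9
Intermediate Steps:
f(Q, j) = Q³ - j (f(Q, j) = Q²*Q - j = Q³ - j)
T(J) = -50 - 39*J² (T(J) = (J² - 40*J²) - 50 = -39*J² - 50 = -50 - 39*J²)
T(W)*f(-30, 1/(17 + 31)) = (-50 - 39*50²)*((-30)³ - 1/(17 + 31)) = (-50 - 39*2500)*(-27000 - 1/48) = (-50 - 97500)*(-27000 - 1*1/48) = -97550*(-27000 - 1/48) = -97550*(-1296001/48) = 63212448775/24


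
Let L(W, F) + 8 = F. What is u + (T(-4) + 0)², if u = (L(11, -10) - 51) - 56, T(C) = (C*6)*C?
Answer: 9091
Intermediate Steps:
L(W, F) = -8 + F
T(C) = 6*C² (T(C) = (6*C)*C = 6*C²)
u = -125 (u = ((-8 - 10) - 51) - 56 = (-18 - 51) - 56 = -69 - 56 = -125)
u + (T(-4) + 0)² = -125 + (6*(-4)² + 0)² = -125 + (6*16 + 0)² = -125 + (96 + 0)² = -125 + 96² = -125 + 9216 = 9091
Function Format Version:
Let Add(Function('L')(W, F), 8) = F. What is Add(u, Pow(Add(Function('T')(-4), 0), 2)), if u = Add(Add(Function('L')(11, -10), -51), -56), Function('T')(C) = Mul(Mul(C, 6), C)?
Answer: 9091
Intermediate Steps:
Function('L')(W, F) = Add(-8, F)
Function('T')(C) = Mul(6, Pow(C, 2)) (Function('T')(C) = Mul(Mul(6, C), C) = Mul(6, Pow(C, 2)))
u = -125 (u = Add(Add(Add(-8, -10), -51), -56) = Add(Add(-18, -51), -56) = Add(-69, -56) = -125)
Add(u, Pow(Add(Function('T')(-4), 0), 2)) = Add(-125, Pow(Add(Mul(6, Pow(-4, 2)), 0), 2)) = Add(-125, Pow(Add(Mul(6, 16), 0), 2)) = Add(-125, Pow(Add(96, 0), 2)) = Add(-125, Pow(96, 2)) = Add(-125, 9216) = 9091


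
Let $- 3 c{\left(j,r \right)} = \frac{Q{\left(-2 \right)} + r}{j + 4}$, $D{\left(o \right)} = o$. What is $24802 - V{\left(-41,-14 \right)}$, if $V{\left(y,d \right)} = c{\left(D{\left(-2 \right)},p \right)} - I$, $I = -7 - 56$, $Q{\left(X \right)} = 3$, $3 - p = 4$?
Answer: $\frac{74218}{3} \approx 24739.0$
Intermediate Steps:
$p = -1$ ($p = 3 - 4 = -1$)
$c{\left(j,r \right)} = - \frac{3 + r}{3 \left(4 + j\right)}$ ($c{\left(j,r \right)} = - \frac{\left(3 + r\right) \frac{1}{j + 4}}{3} = - \frac{\left(3 + r\right) \frac{1}{4 + j}}{3} = - \frac{\frac{1}{4 + j} \left(3 + r\right)}{3} = - \frac{3 + r}{3 \left(4 + j\right)}$)
$I = -63$
$V{\left(y,d \right)} = \frac{188}{3}$ ($V{\left(y,d \right)} = \frac{-3 - -1}{3 \left(4 - 2\right)} - -63 = \frac{-3 + 1}{3 \cdot 2} + 63 = \frac{1}{3} \cdot \frac{1}{2} \left(-2\right) + 63 = - \frac{1}{3} + 63 = \frac{188}{3}$)
$24802 - V{\left(-41,-14 \right)} = 24802 - \frac{188}{3} = \frac{74218}{3}$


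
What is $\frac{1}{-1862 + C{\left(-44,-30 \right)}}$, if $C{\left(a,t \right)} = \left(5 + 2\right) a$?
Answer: $- \frac{1}{2170} \approx -0.00046083$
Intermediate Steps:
$C{\left(a,t \right)} = 7 a$
$\frac{1}{-1862 + C{\left(-44,-30 \right)}} = \frac{1}{-1862 + 7 \left(-44\right)} = \frac{1}{-1862 - 308} = \frac{1}{-2170} = - \frac{1}{2170}$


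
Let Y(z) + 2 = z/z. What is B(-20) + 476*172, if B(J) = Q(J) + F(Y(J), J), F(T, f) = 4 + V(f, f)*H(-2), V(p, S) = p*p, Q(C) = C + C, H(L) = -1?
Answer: 81436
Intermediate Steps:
Q(C) = 2*C
V(p, S) = p²
Y(z) = -1 (Y(z) = -2 + z/z = -2 + 1 = -1)
F(T, f) = 4 - f² (F(T, f) = 4 + f²*(-1) = 4 - f²)
B(J) = 4 - J² + 2*J (B(J) = 2*J + (4 - J²) = 4 - J² + 2*J)
B(-20) + 476*172 = (4 - 1*(-20)² + 2*(-20)) + 476*172 = (4 - 1*400 - 40) + 81872 = (4 - 400 - 40) + 81872 = -436 + 81872 = 81436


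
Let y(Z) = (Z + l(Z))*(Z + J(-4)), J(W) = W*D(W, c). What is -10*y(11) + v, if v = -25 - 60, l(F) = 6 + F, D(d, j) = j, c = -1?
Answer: -4285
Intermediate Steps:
J(W) = -W (J(W) = W*(-1) = -W)
v = -85
y(Z) = (4 + Z)*(6 + 2*Z) (y(Z) = (Z + (6 + Z))*(Z - 1*(-4)) = (6 + 2*Z)*(Z + 4) = (6 + 2*Z)*(4 + Z) = (4 + Z)*(6 + 2*Z))
-10*y(11) + v = -10*(24 + 2*11² + 14*11) - 85 = -10*(24 + 2*121 + 154) - 85 = -10*(24 + 242 + 154) - 85 = -10*420 - 85 = -4200 - 85 = -4285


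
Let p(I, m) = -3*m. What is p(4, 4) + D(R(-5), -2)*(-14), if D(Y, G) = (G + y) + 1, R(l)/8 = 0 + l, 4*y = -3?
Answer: 25/2 ≈ 12.500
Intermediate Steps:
y = -¾ (y = (¼)*(-3) = -¾ ≈ -0.75000)
R(l) = 8*l (R(l) = 8*(0 + l) = 8*l)
D(Y, G) = ¼ + G (D(Y, G) = (G - ¾) + 1 = (-¾ + G) + 1 = ¼ + G)
p(4, 4) + D(R(-5), -2)*(-14) = -3*4 + (¼ - 2)*(-14) = -12 - 7/4*(-14) = -12 + 49/2 = 25/2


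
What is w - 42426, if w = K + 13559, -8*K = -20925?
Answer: -210011/8 ≈ -26251.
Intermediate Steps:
K = 20925/8 (K = -⅛*(-20925) = 20925/8 ≈ 2615.6)
w = 129397/8 (w = 20925/8 + 13559 = 129397/8 ≈ 16175.)
w - 42426 = 129397/8 - 42426 = -210011/8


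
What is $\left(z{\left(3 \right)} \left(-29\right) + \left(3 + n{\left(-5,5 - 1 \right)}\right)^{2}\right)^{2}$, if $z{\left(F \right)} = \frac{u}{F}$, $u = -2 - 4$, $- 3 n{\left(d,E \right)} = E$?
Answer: $\frac{299209}{81} \approx 3693.9$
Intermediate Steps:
$n{\left(d,E \right)} = - \frac{E}{3}$
$u = -6$
$z{\left(F \right)} = - \frac{6}{F}$
$\left(z{\left(3 \right)} \left(-29\right) + \left(3 + n{\left(-5,5 - 1 \right)}\right)^{2}\right)^{2} = \left(- \frac{6}{3} \left(-29\right) + \left(3 - \frac{5 - 1}{3}\right)^{2}\right)^{2} = \left(\left(-6\right) \frac{1}{3} \left(-29\right) + \left(3 - \frac{4}{3}\right)^{2}\right)^{2} = \left(\left(-2\right) \left(-29\right) + \left(3 - \frac{4}{3}\right)^{2}\right)^{2} = \left(58 + \left(\frac{5}{3}\right)^{2}\right)^{2} = \left(58 + \frac{25}{9}\right)^{2} = \left(\frac{547}{9}\right)^{2} = \frac{299209}{81}$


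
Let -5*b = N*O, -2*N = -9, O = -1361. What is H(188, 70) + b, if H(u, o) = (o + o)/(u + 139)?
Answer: 4006823/3270 ≈ 1225.3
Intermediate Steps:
N = 9/2 (N = -1/2*(-9) = 9/2 ≈ 4.5000)
H(u, o) = 2*o/(139 + u) (H(u, o) = (2*o)/(139 + u) = 2*o/(139 + u))
b = 12249/10 (b = -9*(-1361)/10 = -1/5*(-12249/2) = 12249/10 ≈ 1224.9)
H(188, 70) + b = 2*70/(139 + 188) + 12249/10 = 2*70/327 + 12249/10 = 2*70*(1/327) + 12249/10 = 140/327 + 12249/10 = 4006823/3270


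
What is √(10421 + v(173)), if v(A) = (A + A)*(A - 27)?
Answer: √60937 ≈ 246.85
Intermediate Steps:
v(A) = 2*A*(-27 + A) (v(A) = (2*A)*(-27 + A) = 2*A*(-27 + A))
√(10421 + v(173)) = √(10421 + 2*173*(-27 + 173)) = √(10421 + 2*173*146) = √(10421 + 50516) = √60937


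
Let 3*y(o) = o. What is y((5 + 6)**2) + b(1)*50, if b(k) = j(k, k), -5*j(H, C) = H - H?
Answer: 121/3 ≈ 40.333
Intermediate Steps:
j(H, C) = 0 (j(H, C) = -(H - H)/5 = -1/5*0 = 0)
b(k) = 0
y(o) = o/3
y((5 + 6)**2) + b(1)*50 = (5 + 6)**2/3 + 0*50 = (1/3)*11**2 + 0 = (1/3)*121 + 0 = 121/3 + 0 = 121/3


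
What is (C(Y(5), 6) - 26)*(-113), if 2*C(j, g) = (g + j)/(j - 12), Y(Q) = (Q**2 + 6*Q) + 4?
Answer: 268827/94 ≈ 2859.9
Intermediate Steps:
Y(Q) = 4 + Q**2 + 6*Q
C(j, g) = (g + j)/(2*(-12 + j)) (C(j, g) = ((g + j)/(j - 12))/2 = ((g + j)/(-12 + j))/2 = (g + j)/(2*(-12 + j)))
(C(Y(5), 6) - 26)*(-113) = ((6 + (4 + 5**2 + 6*5))/(2*(-12 + (4 + 5**2 + 6*5))) - 26)*(-113) = ((6 + (4 + 25 + 30))/(2*(-12 + (4 + 25 + 30))) - 26)*(-113) = ((6 + 59)/(2*(-12 + 59)) - 26)*(-113) = ((1/2)*65/47 - 26)*(-113) = ((1/2)*(1/47)*65 - 26)*(-113) = (65/94 - 26)*(-113) = -2379/94*(-113) = 268827/94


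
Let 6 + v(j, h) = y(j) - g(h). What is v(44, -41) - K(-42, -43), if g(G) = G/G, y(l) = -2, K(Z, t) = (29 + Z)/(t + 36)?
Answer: -76/7 ≈ -10.857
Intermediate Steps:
K(Z, t) = (29 + Z)/(36 + t)
g(G) = 1
v(j, h) = -9 (v(j, h) = -6 + (-2 - 1*1) = -6 + (-2 - 1) = -6 - 3 = -9)
v(44, -41) - K(-42, -43) = -9 - (29 - 42)/(36 - 43) = -9 - (-13)/(-7) = -9 - (-1)*(-13)/7 = -9 - 1*13/7 = -9 - 13/7 = -76/7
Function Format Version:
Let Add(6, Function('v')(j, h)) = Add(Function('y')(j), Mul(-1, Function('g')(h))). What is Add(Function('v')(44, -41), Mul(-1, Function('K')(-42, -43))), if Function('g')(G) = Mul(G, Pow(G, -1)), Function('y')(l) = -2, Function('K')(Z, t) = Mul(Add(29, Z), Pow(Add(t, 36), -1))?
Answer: Rational(-76, 7) ≈ -10.857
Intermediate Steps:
Function('K')(Z, t) = Mul(Pow(Add(36, t), -1), Add(29, Z)) (Function('K')(Z, t) = Mul(Add(29, Z), Pow(Add(36, t), -1)) = Mul(Pow(Add(36, t), -1), Add(29, Z)))
Function('g')(G) = 1
Function('v')(j, h) = -9 (Function('v')(j, h) = Add(-6, Add(-2, Mul(-1, 1))) = Add(-6, Add(-2, -1)) = Add(-6, -3) = -9)
Add(Function('v')(44, -41), Mul(-1, Function('K')(-42, -43))) = Add(-9, Mul(-1, Mul(Pow(Add(36, -43), -1), Add(29, -42)))) = Add(-9, Mul(-1, Mul(Pow(-7, -1), -13))) = Add(-9, Mul(-1, Mul(Rational(-1, 7), -13))) = Add(-9, Mul(-1, Rational(13, 7))) = Add(-9, Rational(-13, 7)) = Rational(-76, 7)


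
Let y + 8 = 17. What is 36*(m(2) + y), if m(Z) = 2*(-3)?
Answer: 108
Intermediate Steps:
m(Z) = -6
y = 9 (y = -8 + 17 = 9)
36*(m(2) + y) = 36*(-6 + 9) = 36*3 = 108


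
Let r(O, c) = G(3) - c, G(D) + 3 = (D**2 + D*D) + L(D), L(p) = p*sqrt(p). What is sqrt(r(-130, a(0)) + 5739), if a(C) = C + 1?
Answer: sqrt(5753 + 3*sqrt(3)) ≈ 75.883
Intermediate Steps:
L(p) = p**(3/2)
a(C) = 1 + C
G(D) = -3 + D**(3/2) + 2*D**2 (G(D) = -3 + ((D**2 + D*D) + D**(3/2)) = -3 + ((D**2 + D**2) + D**(3/2)) = -3 + (2*D**2 + D**(3/2)) = -3 + (D**(3/2) + 2*D**2) = -3 + D**(3/2) + 2*D**2)
r(O, c) = 15 - c + 3*sqrt(3) (r(O, c) = (-3 + 3**(3/2) + 2*3**2) - c = (-3 + 3*sqrt(3) + 2*9) - c = (-3 + 3*sqrt(3) + 18) - c = (15 + 3*sqrt(3)) - c = 15 - c + 3*sqrt(3))
sqrt(r(-130, a(0)) + 5739) = sqrt((15 - (1 + 0) + 3*sqrt(3)) + 5739) = sqrt((15 - 1*1 + 3*sqrt(3)) + 5739) = sqrt((15 - 1 + 3*sqrt(3)) + 5739) = sqrt((14 + 3*sqrt(3)) + 5739) = sqrt(5753 + 3*sqrt(3))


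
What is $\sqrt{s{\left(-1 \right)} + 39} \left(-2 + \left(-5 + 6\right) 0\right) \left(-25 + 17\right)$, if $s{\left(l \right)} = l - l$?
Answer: $16 \sqrt{39} \approx 99.92$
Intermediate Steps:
$s{\left(l \right)} = 0$
$\sqrt{s{\left(-1 \right)} + 39} \left(-2 + \left(-5 + 6\right) 0\right) \left(-25 + 17\right) = \sqrt{0 + 39} \left(-2 + \left(-5 + 6\right) 0\right) \left(-25 + 17\right) = \sqrt{39} \left(-2 + 1 \cdot 0\right) \left(-8\right) = \sqrt{39} \left(-2 + 0\right) \left(-8\right) = \sqrt{39} \left(\left(-2\right) \left(-8\right)\right) = \sqrt{39} \cdot 16 = 16 \sqrt{39}$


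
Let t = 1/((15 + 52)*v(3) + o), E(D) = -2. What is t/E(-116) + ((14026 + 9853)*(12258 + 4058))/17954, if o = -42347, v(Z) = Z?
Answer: 16420493122521/756689284 ≈ 21700.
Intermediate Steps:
t = -1/42146 (t = 1/((15 + 52)*3 - 42347) = 1/(67*3 - 42347) = 1/(201 - 42347) = 1/(-42146) = -1/42146 ≈ -2.3727e-5)
t/E(-116) + ((14026 + 9853)*(12258 + 4058))/17954 = -1/42146/(-2) + ((14026 + 9853)*(12258 + 4058))/17954 = -1/42146*(-1/2) + (23879*16316)*(1/17954) = 1/84292 + 389609764*(1/17954) = 1/84292 + 194804882/8977 = 16420493122521/756689284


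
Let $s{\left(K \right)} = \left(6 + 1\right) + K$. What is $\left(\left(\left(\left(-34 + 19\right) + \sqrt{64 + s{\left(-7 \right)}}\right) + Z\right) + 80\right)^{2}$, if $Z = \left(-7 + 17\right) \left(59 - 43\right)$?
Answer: $54289$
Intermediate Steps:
$Z = 160$ ($Z = 10 \cdot 16 = 160$)
$s{\left(K \right)} = 7 + K$
$\left(\left(\left(\left(-34 + 19\right) + \sqrt{64 + s{\left(-7 \right)}}\right) + Z\right) + 80\right)^{2} = \left(\left(\left(\left(-34 + 19\right) + \sqrt{64 + \left(7 - 7\right)}\right) + 160\right) + 80\right)^{2} = \left(\left(\left(-15 + \sqrt{64 + 0}\right) + 160\right) + 80\right)^{2} = \left(\left(\left(-15 + \sqrt{64}\right) + 160\right) + 80\right)^{2} = \left(\left(\left(-15 + 8\right) + 160\right) + 80\right)^{2} = \left(\left(-7 + 160\right) + 80\right)^{2} = \left(153 + 80\right)^{2} = 233^{2} = 54289$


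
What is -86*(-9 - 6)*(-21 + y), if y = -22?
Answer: -55470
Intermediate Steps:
-86*(-9 - 6)*(-21 + y) = -86*(-9 - 6)*(-21 - 22) = -86*(-15*(-43)) = -86*645 = -55470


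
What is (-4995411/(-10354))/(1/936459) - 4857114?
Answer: 4627707031293/10354 ≈ 4.4695e+8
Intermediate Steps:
(-4995411/(-10354))/(1/936459) - 4857114 = (-4995411*(-1/10354))/(1/936459) - 4857114 = (4995411/10354)*936459 - 4857114 = 4677997589649/10354 - 4857114 = 4627707031293/10354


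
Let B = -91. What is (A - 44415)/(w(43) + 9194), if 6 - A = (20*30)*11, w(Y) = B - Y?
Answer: -17003/3020 ≈ -5.6301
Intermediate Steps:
w(Y) = -91 - Y
A = -6594 (A = 6 - 20*30*11 = 6 - 600*11 = 6 - 1*6600 = 6 - 6600 = -6594)
(A - 44415)/(w(43) + 9194) = (-6594 - 44415)/((-91 - 1*43) + 9194) = -51009/((-91 - 43) + 9194) = -51009/(-134 + 9194) = -51009/9060 = -51009*1/9060 = -17003/3020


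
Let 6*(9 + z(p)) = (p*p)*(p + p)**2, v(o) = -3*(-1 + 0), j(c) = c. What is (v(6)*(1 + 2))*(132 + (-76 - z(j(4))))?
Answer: -951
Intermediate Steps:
v(o) = 3 (v(o) = -3*(-1) = 3)
z(p) = -9 + 2*p**4/3 (z(p) = -9 + ((p*p)*(p + p)**2)/6 = -9 + (p**2*(2*p)**2)/6 = -9 + (p**2*(4*p**2))/6 = -9 + (4*p**4)/6 = -9 + 2*p**4/3)
(v(6)*(1 + 2))*(132 + (-76 - z(j(4)))) = (3*(1 + 2))*(132 + (-76 - (-9 + (2/3)*4**4))) = (3*3)*(132 + (-76 - (-9 + (2/3)*256))) = 9*(132 + (-76 - (-9 + 512/3))) = 9*(132 + (-76 - 1*485/3)) = 9*(132 + (-76 - 485/3)) = 9*(132 - 713/3) = 9*(-317/3) = -951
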